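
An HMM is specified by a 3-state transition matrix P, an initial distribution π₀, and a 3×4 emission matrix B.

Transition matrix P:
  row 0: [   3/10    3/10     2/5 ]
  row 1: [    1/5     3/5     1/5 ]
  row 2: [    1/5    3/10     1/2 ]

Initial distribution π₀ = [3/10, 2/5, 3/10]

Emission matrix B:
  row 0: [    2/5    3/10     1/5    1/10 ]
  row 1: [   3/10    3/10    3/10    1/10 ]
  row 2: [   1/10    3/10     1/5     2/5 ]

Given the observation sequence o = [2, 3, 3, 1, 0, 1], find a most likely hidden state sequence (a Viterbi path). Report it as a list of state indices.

path = [2, 2, 2, 1, 1, 1]

t=0: δ = [6.000e-02, 1.200e-01, 6.000e-02]  (obs o_0=2)
t=1: δ = [2.400e-03, 7.200e-03, 1.200e-02]  ψ = [1, 1, 2]  (obs o_1=3)
t=2: δ = [2.400e-04, 4.320e-04, 2.400e-03]  ψ = [2, 1, 2]  (obs o_2=3)
t=3: δ = [1.440e-04, 2.160e-04, 3.600e-04]  ψ = [2, 2, 2]  (obs o_3=1)
t=4: δ = [2.880e-05, 3.888e-05, 1.800e-05]  ψ = [2, 1, 2]  (obs o_4=0)
t=5: δ = [2.592e-06, 6.998e-06, 3.456e-06]  ψ = [0, 1, 0]  (obs o_5=1)
backtrack: best end state = 1; path = [2, 2, 2, 1, 1, 1]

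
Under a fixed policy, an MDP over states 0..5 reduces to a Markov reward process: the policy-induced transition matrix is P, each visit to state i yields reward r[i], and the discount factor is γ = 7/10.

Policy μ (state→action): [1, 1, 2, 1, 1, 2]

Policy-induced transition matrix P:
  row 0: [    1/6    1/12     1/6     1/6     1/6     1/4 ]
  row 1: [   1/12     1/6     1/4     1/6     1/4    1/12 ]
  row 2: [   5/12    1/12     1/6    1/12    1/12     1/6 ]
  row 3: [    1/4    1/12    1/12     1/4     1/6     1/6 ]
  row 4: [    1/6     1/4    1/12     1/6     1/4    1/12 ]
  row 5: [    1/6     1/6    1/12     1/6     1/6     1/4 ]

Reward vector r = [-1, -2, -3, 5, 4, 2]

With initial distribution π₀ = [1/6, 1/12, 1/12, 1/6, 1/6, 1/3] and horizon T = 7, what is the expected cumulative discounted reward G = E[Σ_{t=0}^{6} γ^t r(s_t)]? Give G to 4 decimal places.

G = 3.7846

t=0: π = [0.1667, 0.0833, 0.0833, 0.1667, 0.1667, 0.3333], E[r] = 1.5833, γ^t·E[r] = 1.583333, running G = 1.583333
t=1: π = [0.1944, 0.1458, 0.1181, 0.1736, 0.1806, 0.1875], E[r] = 1.1250, γ^t·E[r] = 0.787500, running G = 2.370833
t=2: π = [0.1985, 0.1412, 0.1337, 0.1713, 0.1840, 0.1713], E[r] = 1.0532, γ^t·E[r] = 0.516088, running G = 2.886921
t=3: π = [0.2026, 0.1400, 0.1345, 0.1698, 0.1826, 0.1704], E[r] = 1.0340, γ^t·E[r] = 0.354645, running G = 3.241566
t=4: π = [0.2028, 0.1396, 0.1348, 0.1696, 0.1823, 0.1709], E[r] = 1.0327, γ^t·E[r] = 0.247961, running G = 3.489527
t=5: π = [0.2029, 0.1396, 0.1347, 0.1696, 0.1823, 0.1710], E[r] = 1.0326, γ^t·E[r] = 0.173549, running G = 3.663077
t=6: π = [0.2028, 0.1396, 0.1347, 0.1696, 0.1823, 0.1710], E[r] = 1.0327, γ^t·E[r] = 0.121491, running G = 3.784567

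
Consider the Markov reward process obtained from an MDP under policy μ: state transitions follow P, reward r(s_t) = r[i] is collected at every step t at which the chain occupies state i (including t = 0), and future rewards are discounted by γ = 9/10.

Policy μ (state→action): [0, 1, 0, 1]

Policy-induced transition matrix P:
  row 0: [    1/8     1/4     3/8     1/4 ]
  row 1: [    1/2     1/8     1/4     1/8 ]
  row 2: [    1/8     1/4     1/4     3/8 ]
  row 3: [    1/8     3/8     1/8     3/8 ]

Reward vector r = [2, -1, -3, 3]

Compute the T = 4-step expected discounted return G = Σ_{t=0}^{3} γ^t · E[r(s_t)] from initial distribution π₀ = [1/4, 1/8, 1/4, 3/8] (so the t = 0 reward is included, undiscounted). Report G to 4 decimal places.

G = 1.5304

t=0: π = [0.2500, 0.1250, 0.2500, 0.3750], E[r] = 0.7500, γ^t·E[r] = 0.750000, running G = 0.750000
t=1: π = [0.1719, 0.2813, 0.2344, 0.3125], E[r] = 0.2969, γ^t·E[r] = 0.267188, running G = 1.017188
t=2: π = [0.2305, 0.2539, 0.2324, 0.2832], E[r] = 0.3594, γ^t·E[r] = 0.291094, running G = 1.308281
t=3: π = [0.2202, 0.2537, 0.2434, 0.2827], E[r] = 0.3047, γ^t·E[r] = 0.222117, running G = 1.530398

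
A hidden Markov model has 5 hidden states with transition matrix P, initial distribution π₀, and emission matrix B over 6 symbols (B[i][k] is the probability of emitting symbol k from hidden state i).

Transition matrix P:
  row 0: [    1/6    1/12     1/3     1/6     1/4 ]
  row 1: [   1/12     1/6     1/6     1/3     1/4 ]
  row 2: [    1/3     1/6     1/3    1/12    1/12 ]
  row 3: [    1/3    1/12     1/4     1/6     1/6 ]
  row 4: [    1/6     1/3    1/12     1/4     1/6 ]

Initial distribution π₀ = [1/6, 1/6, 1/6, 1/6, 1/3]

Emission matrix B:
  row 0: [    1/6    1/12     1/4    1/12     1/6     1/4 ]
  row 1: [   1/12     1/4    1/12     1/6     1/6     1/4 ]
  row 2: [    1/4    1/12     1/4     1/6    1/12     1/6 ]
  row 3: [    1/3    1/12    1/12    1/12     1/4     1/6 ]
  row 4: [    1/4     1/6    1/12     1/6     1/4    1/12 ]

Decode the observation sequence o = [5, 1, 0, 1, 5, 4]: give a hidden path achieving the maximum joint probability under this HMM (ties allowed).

path = [4, 1, 3, 4, 1, 3]

t=0: δ = [4.167e-02, 4.167e-02, 2.778e-02, 2.778e-02, 2.778e-02]  (obs o_0=5)
t=1: δ = [7.716e-04, 2.315e-03, 1.157e-03, 1.157e-03, 1.736e-03]  ψ = [2, 4, 0, 1, 0]  (obs o_1=1)
t=2: δ = [6.430e-05, 4.823e-05, 9.645e-05, 2.572e-04, 1.447e-04]  ψ = [2, 4, 1, 1, 1]  (obs o_2=0)
t=3: δ = [7.144e-06, 1.206e-05, 5.358e-06, 3.572e-06, 7.144e-06]  ψ = [3, 4, 3, 3, 3]  (obs o_3=1)
t=4: δ = [4.465e-07, 5.954e-07, 3.969e-07, 6.698e-07, 2.512e-07]  ψ = [2, 4, 0, 1, 1]  (obs o_4=5)
t=5: δ = [3.721e-08, 1.654e-08, 1.395e-08, 4.961e-08, 3.721e-08]  ψ = [3, 1, 3, 1, 1]  (obs o_5=4)
backtrack: best end state = 3; path = [4, 1, 3, 4, 1, 3]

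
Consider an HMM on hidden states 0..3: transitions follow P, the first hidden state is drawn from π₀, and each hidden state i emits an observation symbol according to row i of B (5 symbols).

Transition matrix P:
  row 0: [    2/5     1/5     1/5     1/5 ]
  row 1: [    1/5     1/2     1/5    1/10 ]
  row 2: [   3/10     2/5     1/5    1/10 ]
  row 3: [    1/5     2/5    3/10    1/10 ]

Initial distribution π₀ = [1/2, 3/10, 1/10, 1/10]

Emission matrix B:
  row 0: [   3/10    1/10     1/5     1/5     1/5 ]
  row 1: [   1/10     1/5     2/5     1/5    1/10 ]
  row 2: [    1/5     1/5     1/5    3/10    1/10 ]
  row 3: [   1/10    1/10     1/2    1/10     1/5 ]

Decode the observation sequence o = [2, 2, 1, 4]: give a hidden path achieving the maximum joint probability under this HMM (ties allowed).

t=0: δ = [1.000e-01, 1.200e-01, 2.000e-02, 5.000e-02]  (obs o_0=2)
t=1: δ = [8.000e-03, 2.400e-02, 4.800e-03, 1.000e-02]  ψ = [0, 1, 1, 0]  (obs o_1=2)
t=2: δ = [4.800e-04, 2.400e-03, 9.600e-04, 2.400e-04]  ψ = [1, 1, 1, 1]  (obs o_2=1)
t=3: δ = [9.600e-05, 1.200e-04, 4.800e-05, 4.800e-05]  ψ = [1, 1, 1, 1]  (obs o_3=4)
backtrack: best end state = 1; path = [1, 1, 1, 1]

path = [1, 1, 1, 1]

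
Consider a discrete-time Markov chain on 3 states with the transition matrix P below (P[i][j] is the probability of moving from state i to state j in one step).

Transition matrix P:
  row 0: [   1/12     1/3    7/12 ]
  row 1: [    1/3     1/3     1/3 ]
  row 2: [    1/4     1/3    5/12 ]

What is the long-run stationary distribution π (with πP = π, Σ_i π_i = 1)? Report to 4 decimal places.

π = [0.2381, 0.3333, 0.4286]

Balance equations π_j = Σ_i π_i·P[i][j]:
  π_0 = 1/12·π_0 + 1/3·π_1 + 1/4·π_2
  π_1 = 1/3·π_0 + 1/3·π_1 + 1/3·π_2
  normalize: π_0 + π_1 + π_2 = 1
Solving the linear system gives exactly π = [5/21, 1/3, 3/7].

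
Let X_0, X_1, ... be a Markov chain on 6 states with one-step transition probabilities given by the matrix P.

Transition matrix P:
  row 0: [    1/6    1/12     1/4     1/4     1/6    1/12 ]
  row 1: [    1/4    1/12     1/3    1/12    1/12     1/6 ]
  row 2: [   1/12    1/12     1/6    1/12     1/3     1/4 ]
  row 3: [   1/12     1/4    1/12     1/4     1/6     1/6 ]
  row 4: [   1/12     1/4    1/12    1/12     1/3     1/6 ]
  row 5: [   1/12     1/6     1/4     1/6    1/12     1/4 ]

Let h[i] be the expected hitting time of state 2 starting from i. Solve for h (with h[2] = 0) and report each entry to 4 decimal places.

h = [4.9000, 4.3000, 0.0000, 5.6000, 5.6000, 4.7000]

First-step conditioning: h[2] = 0; for i ≠ 2, h[i] = 1 + Σ_k P[i][k]·h[k].
  h[0] = 1 + 1/6·h[0] + 1/12·h[1] + 1/4·h[3] + 1/6·h[4] + 1/12·h[5]
  h[1] = 1 + 1/4·h[0] + 1/12·h[1] + 1/12·h[3] + 1/12·h[4] + 1/6·h[5]
  h[3] = 1 + 1/12·h[0] + 1/4·h[1] + 1/4·h[3] + 1/6·h[4] + 1/6·h[5]
  h[4] = 1 + 1/12·h[0] + 1/4·h[1] + 1/12·h[3] + 1/3·h[4] + 1/6·h[5]
  h[5] = 1 + 1/12·h[0] + 1/6·h[1] + 1/6·h[3] + 1/12·h[4] + 1/4·h[5]
Solving the 5×5 linear system over states ≠ 2 gives exactly h = [49/10, 43/10, 0, 28/5, 28/5, 47/10] (h[2] = 0 is the target).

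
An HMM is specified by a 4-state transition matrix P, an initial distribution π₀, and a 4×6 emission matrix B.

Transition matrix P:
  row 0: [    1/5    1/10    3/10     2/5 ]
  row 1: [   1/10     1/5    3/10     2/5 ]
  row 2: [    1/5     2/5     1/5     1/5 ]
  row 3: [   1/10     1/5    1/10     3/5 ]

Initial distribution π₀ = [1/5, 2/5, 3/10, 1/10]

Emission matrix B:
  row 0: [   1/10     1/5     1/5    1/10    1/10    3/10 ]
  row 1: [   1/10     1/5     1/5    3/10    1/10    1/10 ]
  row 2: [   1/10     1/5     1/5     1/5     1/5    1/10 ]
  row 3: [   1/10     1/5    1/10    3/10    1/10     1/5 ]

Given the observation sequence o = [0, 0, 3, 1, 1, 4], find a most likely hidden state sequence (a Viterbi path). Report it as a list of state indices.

path = [1, 3, 3, 3, 3, 3]

t=0: δ = [2.000e-02, 4.000e-02, 3.000e-02, 1.000e-02]  (obs o_0=0)
t=1: δ = [6.000e-04, 1.200e-03, 1.200e-03, 1.600e-03]  ψ = [2, 2, 1, 1]  (obs o_1=0)
t=2: δ = [2.400e-05, 1.440e-04, 7.200e-05, 2.880e-04]  ψ = [2, 2, 1, 3]  (obs o_2=3)
t=3: δ = [5.760e-06, 1.152e-05, 8.640e-06, 3.456e-05]  ψ = [3, 3, 1, 3]  (obs o_3=1)
t=4: δ = [6.912e-07, 1.382e-06, 6.912e-07, 4.147e-06]  ψ = [3, 3, 1, 3]  (obs o_4=1)
t=5: δ = [4.147e-08, 8.294e-08, 8.294e-08, 2.488e-07]  ψ = [3, 3, 1, 3]  (obs o_5=4)
backtrack: best end state = 3; path = [1, 3, 3, 3, 3, 3]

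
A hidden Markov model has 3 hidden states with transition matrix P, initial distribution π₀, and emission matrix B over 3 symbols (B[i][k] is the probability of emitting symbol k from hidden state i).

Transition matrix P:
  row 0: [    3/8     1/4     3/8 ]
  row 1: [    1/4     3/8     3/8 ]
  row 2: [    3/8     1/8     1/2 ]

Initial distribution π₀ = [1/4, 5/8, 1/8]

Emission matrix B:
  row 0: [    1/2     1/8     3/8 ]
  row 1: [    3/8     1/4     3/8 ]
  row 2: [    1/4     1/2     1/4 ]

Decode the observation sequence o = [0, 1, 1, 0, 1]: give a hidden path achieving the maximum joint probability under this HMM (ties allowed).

path = [1, 2, 2, 0, 2]

t=0: δ = [1.250e-01, 2.344e-01, 3.125e-02]  (obs o_0=0)
t=1: δ = [7.324e-03, 2.197e-02, 4.395e-02]  ψ = [1, 1, 1]  (obs o_1=1)
t=2: δ = [2.060e-03, 2.060e-03, 1.099e-02]  ψ = [2, 1, 2]  (obs o_2=1)
t=3: δ = [2.060e-03, 5.150e-04, 1.373e-03]  ψ = [2, 2, 2]  (obs o_3=0)
t=4: δ = [9.656e-05, 1.287e-04, 3.862e-04]  ψ = [0, 0, 0]  (obs o_4=1)
backtrack: best end state = 2; path = [1, 2, 2, 0, 2]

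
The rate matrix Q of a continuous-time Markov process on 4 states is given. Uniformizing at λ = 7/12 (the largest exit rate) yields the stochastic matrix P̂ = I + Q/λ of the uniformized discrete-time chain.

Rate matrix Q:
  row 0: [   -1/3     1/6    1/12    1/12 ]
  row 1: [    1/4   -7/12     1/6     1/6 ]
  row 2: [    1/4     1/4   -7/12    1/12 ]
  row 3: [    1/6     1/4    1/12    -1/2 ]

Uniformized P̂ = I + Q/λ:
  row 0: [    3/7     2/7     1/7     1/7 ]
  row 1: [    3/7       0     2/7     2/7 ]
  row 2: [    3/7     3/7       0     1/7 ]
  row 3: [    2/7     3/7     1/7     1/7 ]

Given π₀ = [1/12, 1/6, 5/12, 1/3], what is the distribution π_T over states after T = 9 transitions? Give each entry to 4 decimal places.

π = [0.4029, 0.2598, 0.1574, 0.1799]

t=0: π = [0.0833, 0.1667, 0.4167, 0.3333]
t=1: π = [0.3810, 0.3452, 0.1071, 0.1667]
t=2: π = [0.4048, 0.2262, 0.1769, 0.1922]
t=3: π = [0.4011, 0.2738, 0.1499, 0.1752]
t=4: π = [0.4035, 0.2539, 0.1606, 0.1820]
t=5: π = [0.4026, 0.2621, 0.1562, 0.1791]
t=6: π = [0.4030, 0.2587, 0.1580, 0.1803]
t=7: π = [0.4028, 0.2601, 0.1572, 0.1798]
t=8: π = [0.4029, 0.2595, 0.1576, 0.1800]
t=9: π = [0.4029, 0.2598, 0.1574, 0.1799]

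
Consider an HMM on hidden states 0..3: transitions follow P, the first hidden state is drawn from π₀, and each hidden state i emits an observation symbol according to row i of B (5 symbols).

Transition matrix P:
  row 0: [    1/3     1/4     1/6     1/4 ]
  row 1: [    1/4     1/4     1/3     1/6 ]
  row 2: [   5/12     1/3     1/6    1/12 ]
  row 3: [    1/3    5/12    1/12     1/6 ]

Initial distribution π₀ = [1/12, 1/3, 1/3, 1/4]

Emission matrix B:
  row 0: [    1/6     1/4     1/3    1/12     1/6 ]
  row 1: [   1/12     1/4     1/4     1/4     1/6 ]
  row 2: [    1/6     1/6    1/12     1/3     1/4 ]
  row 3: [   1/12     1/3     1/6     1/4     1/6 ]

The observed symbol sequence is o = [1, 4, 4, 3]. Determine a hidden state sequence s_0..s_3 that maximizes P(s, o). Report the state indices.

path = [1, 2, 1, 2]

t=0: δ = [2.083e-02, 8.333e-02, 5.556e-02, 8.333e-02]  (obs o_0=1)
t=1: δ = [4.630e-03, 5.787e-03, 6.944e-03, 2.315e-03]  ψ = [3, 3, 1, 1]  (obs o_1=4)
t=2: δ = [4.823e-04, 3.858e-04, 4.823e-04, 1.929e-04]  ψ = [2, 2, 1, 0]  (obs o_2=4)
t=3: δ = [1.674e-05, 4.019e-05, 4.287e-05, 3.014e-05]  ψ = [2, 2, 1, 0]  (obs o_3=3)
backtrack: best end state = 2; path = [1, 2, 1, 2]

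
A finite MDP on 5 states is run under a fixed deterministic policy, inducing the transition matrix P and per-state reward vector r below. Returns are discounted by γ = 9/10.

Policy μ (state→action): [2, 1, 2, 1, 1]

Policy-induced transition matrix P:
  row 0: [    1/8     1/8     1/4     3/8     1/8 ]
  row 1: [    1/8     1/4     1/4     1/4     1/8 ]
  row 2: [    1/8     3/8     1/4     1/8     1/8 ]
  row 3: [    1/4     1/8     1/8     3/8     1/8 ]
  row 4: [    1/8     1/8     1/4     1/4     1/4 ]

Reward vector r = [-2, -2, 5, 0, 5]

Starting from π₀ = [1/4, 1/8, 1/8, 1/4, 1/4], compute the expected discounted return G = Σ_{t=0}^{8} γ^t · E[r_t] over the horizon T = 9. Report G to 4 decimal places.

G = 6.7113

t=0: π = [0.2500, 0.1250, 0.1250, 0.2500, 0.2500], E[r] = 1.1250, γ^t·E[r] = 1.125000, running G = 1.125000
t=1: π = [0.1563, 0.1719, 0.2188, 0.2969, 0.1563], E[r] = 1.2188, γ^t·E[r] = 1.096875, running G = 2.221875
t=2: π = [0.1621, 0.2012, 0.2129, 0.2793, 0.1445], E[r] = 1.0605, γ^t·E[r] = 0.859043, running G = 3.080918
t=3: π = [0.1599, 0.2034, 0.2151, 0.2786, 0.1431], E[r] = 1.0642, γ^t·E[r] = 0.775808, running G = 3.856726
t=4: π = [0.1598, 0.2042, 0.2152, 0.2779, 0.1429], E[r] = 1.0623, γ^t·E[r] = 0.696966, running G = 4.553692
t=5: π = [0.1597, 0.2043, 0.2153, 0.2778, 0.1429], E[r] = 1.0625, γ^t·E[r] = 0.627384, running G = 5.181077
t=6: π = [0.1597, 0.2044, 0.2153, 0.2778, 0.1429], E[r] = 1.0625, γ^t·E[r] = 0.564648, running G = 5.745725
t=7: π = [0.1597, 0.2044, 0.2153, 0.2778, 0.1429], E[r] = 1.0625, γ^t·E[r] = 0.508189, running G = 6.253914
t=8: π = [0.1597, 0.2044, 0.2153, 0.2778, 0.1429], E[r] = 1.0625, γ^t·E[r] = 0.457371, running G = 6.711285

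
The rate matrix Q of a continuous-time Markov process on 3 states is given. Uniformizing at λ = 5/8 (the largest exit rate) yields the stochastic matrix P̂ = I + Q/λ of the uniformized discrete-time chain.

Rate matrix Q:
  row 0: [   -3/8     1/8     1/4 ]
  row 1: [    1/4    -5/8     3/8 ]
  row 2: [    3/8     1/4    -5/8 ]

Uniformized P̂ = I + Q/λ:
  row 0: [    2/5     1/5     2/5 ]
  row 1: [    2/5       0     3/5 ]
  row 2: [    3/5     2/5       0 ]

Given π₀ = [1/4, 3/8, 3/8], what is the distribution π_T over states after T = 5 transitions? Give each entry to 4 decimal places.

t=0: π = [0.2500, 0.3750, 0.3750]
t=1: π = [0.4750, 0.2000, 0.3250]
t=2: π = [0.4650, 0.2250, 0.3100]
t=3: π = [0.4620, 0.2170, 0.3210]
t=4: π = [0.4642, 0.2208, 0.3150]
t=5: π = [0.4630, 0.2188, 0.3182]

π = [0.4630, 0.2188, 0.3182]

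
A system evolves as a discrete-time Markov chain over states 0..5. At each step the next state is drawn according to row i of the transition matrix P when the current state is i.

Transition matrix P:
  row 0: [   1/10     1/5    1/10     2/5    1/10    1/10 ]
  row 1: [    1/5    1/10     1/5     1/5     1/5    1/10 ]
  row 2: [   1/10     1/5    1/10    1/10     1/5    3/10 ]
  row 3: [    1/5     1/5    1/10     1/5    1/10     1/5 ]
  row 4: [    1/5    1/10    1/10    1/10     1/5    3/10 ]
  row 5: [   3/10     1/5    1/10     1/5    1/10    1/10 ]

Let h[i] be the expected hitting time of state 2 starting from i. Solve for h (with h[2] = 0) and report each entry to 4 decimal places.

h = [8.5470, 7.7778, 0.0000, 8.5470, 8.6325, 8.5470]

First-step conditioning: h[2] = 0; for i ≠ 2, h[i] = 1 + Σ_k P[i][k]·h[k].
  h[0] = 1 + 1/10·h[0] + 1/5·h[1] + 2/5·h[3] + 1/10·h[4] + 1/10·h[5]
  h[1] = 1 + 1/5·h[0] + 1/10·h[1] + 1/5·h[3] + 1/5·h[4] + 1/10·h[5]
  h[3] = 1 + 1/5·h[0] + 1/5·h[1] + 1/5·h[3] + 1/10·h[4] + 1/5·h[5]
  h[4] = 1 + 1/5·h[0] + 1/10·h[1] + 1/10·h[3] + 1/5·h[4] + 3/10·h[5]
  h[5] = 1 + 3/10·h[0] + 1/5·h[1] + 1/5·h[3] + 1/10·h[4] + 1/10·h[5]
Solving the 5×5 linear system over states ≠ 2 gives exactly h = [1000/117, 70/9, 0, 1000/117, 1010/117, 1000/117] (h[2] = 0 is the target).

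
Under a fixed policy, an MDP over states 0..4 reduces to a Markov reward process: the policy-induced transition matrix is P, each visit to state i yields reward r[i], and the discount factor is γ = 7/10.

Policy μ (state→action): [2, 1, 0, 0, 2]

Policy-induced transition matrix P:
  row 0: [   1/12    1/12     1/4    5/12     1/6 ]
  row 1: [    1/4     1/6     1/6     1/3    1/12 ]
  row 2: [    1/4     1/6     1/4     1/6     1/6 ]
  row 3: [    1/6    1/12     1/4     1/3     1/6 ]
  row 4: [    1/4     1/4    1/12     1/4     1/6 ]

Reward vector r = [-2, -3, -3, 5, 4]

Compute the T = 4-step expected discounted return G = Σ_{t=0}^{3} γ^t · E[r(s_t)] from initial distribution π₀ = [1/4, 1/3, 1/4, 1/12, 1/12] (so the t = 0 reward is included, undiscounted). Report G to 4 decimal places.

t=0: π = [0.2500, 0.3333, 0.2500, 0.0833, 0.0833], E[r] = -1.5000, γ^t·E[r] = -1.500000, running G = -1.500000
t=1: π = [0.2014, 0.1458, 0.2083, 0.3056, 0.1389], E[r] = 0.6181, γ^t·E[r] = 0.432639, running G = -1.067361
t=2: π = [0.1910, 0.1360, 0.2147, 0.3038, 0.1545], E[r] = 0.7031, γ^t·E[r] = 0.344531, running G = -0.722830
t=3: π = [0.1929, 0.1383, 0.2129, 0.3006, 0.1553], E[r] = 0.6849, γ^t·E[r] = 0.234919, running G = -0.487911

G = -0.4879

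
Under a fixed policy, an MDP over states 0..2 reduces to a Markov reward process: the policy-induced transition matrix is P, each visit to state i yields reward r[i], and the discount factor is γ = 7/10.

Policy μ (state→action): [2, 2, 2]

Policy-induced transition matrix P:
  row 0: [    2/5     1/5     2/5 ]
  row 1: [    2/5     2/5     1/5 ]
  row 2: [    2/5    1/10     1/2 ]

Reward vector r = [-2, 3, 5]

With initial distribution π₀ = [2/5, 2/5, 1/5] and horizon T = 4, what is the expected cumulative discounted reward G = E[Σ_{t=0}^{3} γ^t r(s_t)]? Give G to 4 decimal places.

t=0: π = [0.4000, 0.4000, 0.2000], E[r] = 1.4000, γ^t·E[r] = 1.400000, running G = 1.400000
t=1: π = [0.4000, 0.2600, 0.3400], E[r] = 1.6800, γ^t·E[r] = 1.176000, running G = 2.576000
t=2: π = [0.4000, 0.2180, 0.3820], E[r] = 1.7640, γ^t·E[r] = 0.864360, running G = 3.440360
t=3: π = [0.4000, 0.2054, 0.3946], E[r] = 1.7892, γ^t·E[r] = 0.613696, running G = 4.054056

G = 4.0541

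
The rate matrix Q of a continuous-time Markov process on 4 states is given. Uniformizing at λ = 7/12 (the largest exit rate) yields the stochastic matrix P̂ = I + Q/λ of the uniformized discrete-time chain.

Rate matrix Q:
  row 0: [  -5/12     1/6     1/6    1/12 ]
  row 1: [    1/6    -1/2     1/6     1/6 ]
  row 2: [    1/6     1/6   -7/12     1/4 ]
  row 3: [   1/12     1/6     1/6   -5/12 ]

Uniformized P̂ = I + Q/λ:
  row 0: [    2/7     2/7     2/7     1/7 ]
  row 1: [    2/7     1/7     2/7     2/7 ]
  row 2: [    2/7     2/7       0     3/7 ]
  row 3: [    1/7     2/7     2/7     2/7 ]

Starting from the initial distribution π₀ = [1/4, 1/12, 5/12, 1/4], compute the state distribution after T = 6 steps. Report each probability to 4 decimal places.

t=0: π = [0.2500, 0.0833, 0.4167, 0.2500]
t=1: π = [0.2500, 0.2738, 0.1667, 0.3095]
t=2: π = [0.2415, 0.2466, 0.2381, 0.2738]
t=3: π = [0.2466, 0.2505, 0.2177, 0.2852]
t=4: π = [0.2450, 0.2499, 0.2235, 0.2816]
t=5: π = [0.2455, 0.2500, 0.2219, 0.2827]
t=6: π = [0.2453, 0.2500, 0.2223, 0.2823]

π = [0.2453, 0.2500, 0.2223, 0.2823]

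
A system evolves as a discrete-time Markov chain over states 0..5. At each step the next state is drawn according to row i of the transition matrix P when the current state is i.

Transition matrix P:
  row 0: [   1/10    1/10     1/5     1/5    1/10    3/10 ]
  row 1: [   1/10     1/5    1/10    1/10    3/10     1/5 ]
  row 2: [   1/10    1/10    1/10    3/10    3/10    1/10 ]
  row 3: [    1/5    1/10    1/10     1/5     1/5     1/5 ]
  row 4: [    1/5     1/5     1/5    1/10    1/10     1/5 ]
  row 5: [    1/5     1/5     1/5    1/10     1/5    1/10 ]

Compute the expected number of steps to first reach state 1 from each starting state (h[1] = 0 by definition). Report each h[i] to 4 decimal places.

h = [7.3333, 0.0000, 7.3333, 7.3333, 6.6667, 6.6667]

First-step conditioning: h[1] = 0; for i ≠ 1, h[i] = 1 + Σ_k P[i][k]·h[k].
  h[0] = 1 + 1/10·h[0] + 1/5·h[2] + 1/5·h[3] + 1/10·h[4] + 3/10·h[5]
  h[2] = 1 + 1/10·h[0] + 1/10·h[2] + 3/10·h[3] + 3/10·h[4] + 1/10·h[5]
  h[3] = 1 + 1/5·h[0] + 1/10·h[2] + 1/5·h[3] + 1/5·h[4] + 1/5·h[5]
  h[4] = 1 + 1/5·h[0] + 1/5·h[2] + 1/10·h[3] + 1/10·h[4] + 1/5·h[5]
  h[5] = 1 + 1/5·h[0] + 1/5·h[2] + 1/10·h[3] + 1/5·h[4] + 1/10·h[5]
Solving the 5×5 linear system over states ≠ 1 gives exactly h = [22/3, 0, 22/3, 22/3, 20/3, 20/3] (h[1] = 0 is the target).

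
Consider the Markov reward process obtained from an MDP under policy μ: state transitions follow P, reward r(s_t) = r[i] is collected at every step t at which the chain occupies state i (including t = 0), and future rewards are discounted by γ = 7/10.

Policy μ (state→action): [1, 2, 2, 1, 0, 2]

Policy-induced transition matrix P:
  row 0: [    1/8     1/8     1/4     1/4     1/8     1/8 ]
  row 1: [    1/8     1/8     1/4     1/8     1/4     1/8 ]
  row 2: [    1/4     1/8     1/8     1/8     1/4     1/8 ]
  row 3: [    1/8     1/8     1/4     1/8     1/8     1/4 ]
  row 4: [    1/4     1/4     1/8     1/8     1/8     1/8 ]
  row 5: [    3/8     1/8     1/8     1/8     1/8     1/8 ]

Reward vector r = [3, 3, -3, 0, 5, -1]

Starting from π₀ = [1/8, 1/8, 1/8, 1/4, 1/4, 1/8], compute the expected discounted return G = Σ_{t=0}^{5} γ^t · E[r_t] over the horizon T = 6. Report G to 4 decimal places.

G = 3.7671

t=0: π = [0.1250, 0.1250, 0.1250, 0.2500, 0.2500, 0.1250], E[r] = 1.5000, γ^t·E[r] = 1.500000, running G = 1.500000
t=1: π = [0.2031, 0.1563, 0.1875, 0.1406, 0.1563, 0.1563], E[r] = 1.1406, γ^t·E[r] = 0.798438, running G = 2.298438
t=2: π = [0.2070, 0.1445, 0.1875, 0.1504, 0.1680, 0.1426], E[r] = 1.1895, γ^t·E[r] = 0.582832, running G = 2.881270
t=3: π = [0.2051, 0.1460, 0.1877, 0.1509, 0.1665, 0.1438], E[r] = 1.1787, γ^t·E[r] = 0.404298, running G = 3.285567
t=4: π = [0.2052, 0.1458, 0.1877, 0.1506, 0.1667, 0.1439], E[r] = 1.1796, γ^t·E[r] = 0.283228, running G = 3.568796
t=5: π = [0.2053, 0.1458, 0.1877, 0.1507, 0.1667, 0.1438], E[r] = 1.1799, γ^t·E[r] = 0.198298, running G = 3.767093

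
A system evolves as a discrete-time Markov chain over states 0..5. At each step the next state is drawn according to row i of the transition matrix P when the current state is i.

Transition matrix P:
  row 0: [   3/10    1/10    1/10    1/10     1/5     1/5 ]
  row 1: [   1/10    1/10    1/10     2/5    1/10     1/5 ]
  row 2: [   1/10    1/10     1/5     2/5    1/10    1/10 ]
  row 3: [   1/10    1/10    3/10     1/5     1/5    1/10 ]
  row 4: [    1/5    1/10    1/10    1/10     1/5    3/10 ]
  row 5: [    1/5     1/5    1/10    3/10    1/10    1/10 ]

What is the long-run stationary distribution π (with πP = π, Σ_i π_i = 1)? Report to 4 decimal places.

Balance equations π_j = Σ_i π_i·P[i][j]:
  π_0 = 3/10·π_0 + 1/10·π_1 + 1/10·π_2 + 1/10·π_3 + 1/5·π_4 + 1/5·π_5
  π_1 = 1/10·π_0 + 1/10·π_1 + 1/10·π_2 + 1/10·π_3 + 1/10·π_4 + 1/5·π_5
  π_2 = 1/10·π_0 + 1/10·π_1 + 1/5·π_2 + 3/10·π_3 + 1/10·π_4 + 1/10·π_5
  π_3 = 1/10·π_0 + 2/5·π_1 + 2/5·π_2 + 1/5·π_3 + 1/10·π_4 + 3/10·π_5
  π_4 = 1/5·π_0 + 1/10·π_1 + 1/10·π_2 + 1/5·π_3 + 1/5·π_4 + 1/10·π_5
  normalize: π_0 + π_1 + π_2 + π_3 + π_4 + π_5 = 1
Solving the linear system gives exactly π = [14123/85901, 9958/85901, 14125/85901, 20612/85901, 13404/85901, 13679/85901].

π = [0.1644, 0.1159, 0.1644, 0.2400, 0.1560, 0.1592]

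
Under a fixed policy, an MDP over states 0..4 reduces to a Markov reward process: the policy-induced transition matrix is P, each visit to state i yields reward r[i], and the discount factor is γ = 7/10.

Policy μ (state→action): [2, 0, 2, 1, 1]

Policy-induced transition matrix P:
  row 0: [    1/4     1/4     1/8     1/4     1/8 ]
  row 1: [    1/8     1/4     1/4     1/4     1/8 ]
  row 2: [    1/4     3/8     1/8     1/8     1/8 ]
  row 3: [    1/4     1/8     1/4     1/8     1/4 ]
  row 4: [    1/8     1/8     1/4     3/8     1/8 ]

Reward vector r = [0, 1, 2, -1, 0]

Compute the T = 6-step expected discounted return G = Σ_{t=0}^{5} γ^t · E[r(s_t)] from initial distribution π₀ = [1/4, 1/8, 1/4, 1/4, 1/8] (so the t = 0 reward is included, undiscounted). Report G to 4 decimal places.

G = 1.1677

t=0: π = [0.2500, 0.1250, 0.2500, 0.2500, 0.1250], E[r] = 0.3750, γ^t·E[r] = 0.375000, running G = 0.375000
t=1: π = [0.2188, 0.2344, 0.1875, 0.2031, 0.1563], E[r] = 0.4063, γ^t·E[r] = 0.284375, running G = 0.659375
t=2: π = [0.2012, 0.2285, 0.1992, 0.2207, 0.1504], E[r] = 0.4063, γ^t·E[r] = 0.199063, running G = 0.858438
t=3: π = [0.2026, 0.2285, 0.2000, 0.2163, 0.1526], E[r] = 0.4121, γ^t·E[r] = 0.141354, running G = 0.999791
t=4: π = [0.2024, 0.2289, 0.1997, 0.2170, 0.1520], E[r] = 0.4112, γ^t·E[r] = 0.098728, running G = 1.098519
t=5: π = [0.2024, 0.2288, 0.1997, 0.2169, 0.1521], E[r] = 0.4114, γ^t·E[r] = 0.069144, running G = 1.167663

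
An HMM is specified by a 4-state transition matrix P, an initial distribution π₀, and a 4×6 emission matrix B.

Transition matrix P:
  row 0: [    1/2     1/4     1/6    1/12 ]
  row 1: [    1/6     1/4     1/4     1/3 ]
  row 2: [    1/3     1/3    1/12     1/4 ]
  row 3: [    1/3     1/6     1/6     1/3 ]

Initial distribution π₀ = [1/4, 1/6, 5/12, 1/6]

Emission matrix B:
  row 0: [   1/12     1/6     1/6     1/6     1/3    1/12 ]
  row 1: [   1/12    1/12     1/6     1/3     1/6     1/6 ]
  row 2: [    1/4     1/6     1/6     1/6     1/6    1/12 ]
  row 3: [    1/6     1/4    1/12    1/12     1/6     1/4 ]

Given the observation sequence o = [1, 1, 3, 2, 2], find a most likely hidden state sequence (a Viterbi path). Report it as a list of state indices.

path = [2, 0, 0, 0, 0]

t=0: δ = [4.167e-02, 1.389e-02, 6.944e-02, 4.167e-02]  (obs o_0=1)
t=1: δ = [3.858e-03, 1.929e-03, 1.157e-03, 4.340e-03]  ψ = [2, 2, 0, 2]  (obs o_1=1)
t=2: δ = [3.215e-04, 3.215e-04, 1.206e-04, 1.206e-04]  ψ = [0, 0, 3, 3]  (obs o_2=3)
t=3: δ = [2.679e-05, 1.340e-05, 1.340e-05, 8.931e-06]  ψ = [0, 0, 1, 1]  (obs o_3=2)
t=4: δ = [2.233e-06, 1.116e-06, 7.442e-07, 3.721e-07]  ψ = [0, 0, 0, 1]  (obs o_4=2)
backtrack: best end state = 0; path = [2, 0, 0, 0, 0]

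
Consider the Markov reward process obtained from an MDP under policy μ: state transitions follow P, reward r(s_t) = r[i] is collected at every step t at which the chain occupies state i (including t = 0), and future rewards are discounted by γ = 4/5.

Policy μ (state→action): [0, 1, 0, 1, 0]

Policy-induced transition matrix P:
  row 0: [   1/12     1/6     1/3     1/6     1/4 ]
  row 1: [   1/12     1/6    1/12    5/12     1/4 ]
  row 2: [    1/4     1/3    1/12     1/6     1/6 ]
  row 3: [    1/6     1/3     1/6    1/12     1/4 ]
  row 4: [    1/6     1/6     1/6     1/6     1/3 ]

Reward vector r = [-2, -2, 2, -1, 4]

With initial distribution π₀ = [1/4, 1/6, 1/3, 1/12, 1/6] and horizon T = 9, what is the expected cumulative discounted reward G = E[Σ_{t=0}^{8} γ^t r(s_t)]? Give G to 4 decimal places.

t=0: π = [0.2500, 0.1667, 0.3333, 0.0833, 0.1667], E[r] = 0.4167, γ^t·E[r] = 0.416667, running G = 0.416667
t=1: π = [0.1597, 0.2361, 0.1667, 0.2014, 0.2361], E[r] = 0.2847, γ^t·E[r] = 0.227778, running G = 0.644444
t=2: π = [0.1476, 0.2280, 0.1597, 0.2089, 0.2558], E[r] = 0.3825, γ^t·E[r] = 0.244815, running G = 0.889259
t=3: π = [0.1487, 0.2281, 0.1590, 0.2063, 0.2580], E[r] = 0.3901, γ^t·E[r] = 0.199728, running G = 1.088988
t=4: π = [0.1485, 0.2275, 0.1592, 0.2065, 0.2583], E[r] = 0.3928, γ^t·E[r] = 0.160891, running G = 1.249878
t=5: π = [0.1486, 0.2276, 0.1592, 0.2063, 0.2583], E[r] = 0.3926, γ^t·E[r] = 0.128660, running G = 1.378538
t=6: π = [0.1486, 0.2276, 0.1592, 0.2064, 0.2583], E[r] = 0.3927, γ^t·E[r] = 0.102944, running G = 1.481483
t=7: π = [0.1486, 0.2276, 0.1592, 0.2064, 0.2583], E[r] = 0.3927, γ^t·E[r] = 0.082352, running G = 1.563835
t=8: π = [0.1486, 0.2276, 0.1592, 0.2064, 0.2583], E[r] = 0.3927, γ^t·E[r] = 0.065882, running G = 1.629717

G = 1.6297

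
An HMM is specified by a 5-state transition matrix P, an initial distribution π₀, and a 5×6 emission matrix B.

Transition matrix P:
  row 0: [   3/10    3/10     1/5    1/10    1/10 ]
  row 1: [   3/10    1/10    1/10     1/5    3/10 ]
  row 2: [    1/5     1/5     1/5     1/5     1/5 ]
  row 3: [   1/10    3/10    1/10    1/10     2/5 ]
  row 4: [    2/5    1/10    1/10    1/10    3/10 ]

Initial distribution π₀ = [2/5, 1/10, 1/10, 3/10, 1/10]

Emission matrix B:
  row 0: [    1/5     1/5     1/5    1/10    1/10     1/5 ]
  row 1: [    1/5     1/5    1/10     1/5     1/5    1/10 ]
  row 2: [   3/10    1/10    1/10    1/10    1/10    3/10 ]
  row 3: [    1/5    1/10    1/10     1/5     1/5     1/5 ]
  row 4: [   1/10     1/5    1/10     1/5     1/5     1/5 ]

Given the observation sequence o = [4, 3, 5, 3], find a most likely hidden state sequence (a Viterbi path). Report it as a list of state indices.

path = [3, 4, 0, 1]

t=0: δ = [4.000e-02, 2.000e-02, 1.000e-02, 6.000e-02, 2.000e-02]  (obs o_0=4)
t=1: δ = [1.200e-03, 3.600e-03, 8.000e-04, 1.200e-03, 4.800e-03]  ψ = [0, 3, 0, 3, 3]  (obs o_1=3)
t=2: δ = [3.840e-04, 4.800e-05, 1.440e-04, 1.440e-04, 2.880e-04]  ψ = [4, 4, 4, 1, 4]  (obs o_2=5)
t=3: δ = [1.152e-05, 2.304e-05, 7.680e-06, 7.680e-06, 1.728e-05]  ψ = [0, 0, 0, 0, 4]  (obs o_3=3)
backtrack: best end state = 1; path = [3, 4, 0, 1]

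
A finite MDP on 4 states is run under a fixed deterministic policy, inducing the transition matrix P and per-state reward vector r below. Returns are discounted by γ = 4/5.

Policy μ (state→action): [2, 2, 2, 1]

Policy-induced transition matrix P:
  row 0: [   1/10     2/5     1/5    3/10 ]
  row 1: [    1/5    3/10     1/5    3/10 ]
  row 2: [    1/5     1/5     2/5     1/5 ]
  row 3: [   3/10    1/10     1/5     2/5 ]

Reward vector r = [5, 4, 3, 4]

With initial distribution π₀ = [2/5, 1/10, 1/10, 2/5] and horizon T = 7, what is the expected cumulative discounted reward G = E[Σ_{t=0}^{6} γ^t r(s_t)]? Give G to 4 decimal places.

t=0: π = [0.4000, 0.1000, 0.1000, 0.4000], E[r] = 4.3000, γ^t·E[r] = 4.300000, running G = 4.300000
t=1: π = [0.2000, 0.2500, 0.2200, 0.3300], E[r] = 3.9800, γ^t·E[r] = 3.184000, running G = 7.484000
t=2: π = [0.2130, 0.2320, 0.2440, 0.3110], E[r] = 3.9690, γ^t·E[r] = 2.540160, running G = 10.024160
t=3: π = [0.2098, 0.2347, 0.2488, 0.3067], E[r] = 3.9610, γ^t·E[r] = 2.028032, running G = 12.052192
t=4: π = [0.2097, 0.2348, 0.2498, 0.3058], E[r] = 3.9599, γ^t·E[r] = 1.621987, running G = 13.674179
t=5: π = [0.2096, 0.2348, 0.2500, 0.3056], E[r] = 3.9597, γ^t·E[r] = 1.297501, running G = 14.971680
t=6: π = [0.2096, 0.2348, 0.2500, 0.3056], E[r] = 3.9596, γ^t·E[r] = 1.037988, running G = 16.009668

G = 16.0097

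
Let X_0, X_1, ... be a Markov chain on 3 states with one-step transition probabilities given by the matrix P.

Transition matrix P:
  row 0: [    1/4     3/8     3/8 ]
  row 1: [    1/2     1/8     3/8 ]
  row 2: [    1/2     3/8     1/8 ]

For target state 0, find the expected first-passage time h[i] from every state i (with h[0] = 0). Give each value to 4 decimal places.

First-step conditioning: h[0] = 0; for i ≠ 0, h[i] = 1 + Σ_k P[i][k]·h[k].
  h[1] = 1 + 1/8·h[1] + 3/8·h[2]
  h[2] = 1 + 3/8·h[1] + 1/8·h[2]
Solving the 2×2 linear system over states ≠ 0 gives exactly h = [0, 2, 2] (h[0] = 0 is the target).

h = [0.0000, 2.0000, 2.0000]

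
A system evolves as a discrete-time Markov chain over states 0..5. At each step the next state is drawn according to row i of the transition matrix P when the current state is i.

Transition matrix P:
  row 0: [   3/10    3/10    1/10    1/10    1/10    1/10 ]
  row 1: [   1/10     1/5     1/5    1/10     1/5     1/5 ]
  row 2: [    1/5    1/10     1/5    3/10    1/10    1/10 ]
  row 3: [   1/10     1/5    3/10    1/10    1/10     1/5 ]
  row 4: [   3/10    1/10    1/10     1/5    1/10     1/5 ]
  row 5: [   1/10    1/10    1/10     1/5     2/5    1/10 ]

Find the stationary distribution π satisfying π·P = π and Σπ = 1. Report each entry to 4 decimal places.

π = [0.1863, 0.1708, 0.1666, 0.1645, 0.1620, 0.1497]

Balance equations π_j = Σ_i π_i·P[i][j]:
  π_0 = 3/10·π_0 + 1/10·π_1 + 1/5·π_2 + 1/10·π_3 + 3/10·π_4 + 1/10·π_5
  π_1 = 3/10·π_0 + 1/5·π_1 + 1/10·π_2 + 1/5·π_3 + 1/10·π_4 + 1/10·π_5
  π_2 = 1/10·π_0 + 1/5·π_1 + 1/5·π_2 + 3/10·π_3 + 1/10·π_4 + 1/10·π_5
  π_3 = 1/10·π_0 + 1/10·π_1 + 3/10·π_2 + 1/10·π_3 + 1/5·π_4 + 1/5·π_5
  π_4 = 1/10·π_0 + 1/5·π_1 + 1/10·π_2 + 1/10·π_3 + 1/10·π_4 + 2/5·π_5
  normalize: π_0 + π_1 + π_2 + π_3 + π_4 + π_5 = 1
Solving the linear system gives exactly π = [18088/97075, 3316/19415, 16177/97075, 15969/97075, 15726/97075, 2907/19415].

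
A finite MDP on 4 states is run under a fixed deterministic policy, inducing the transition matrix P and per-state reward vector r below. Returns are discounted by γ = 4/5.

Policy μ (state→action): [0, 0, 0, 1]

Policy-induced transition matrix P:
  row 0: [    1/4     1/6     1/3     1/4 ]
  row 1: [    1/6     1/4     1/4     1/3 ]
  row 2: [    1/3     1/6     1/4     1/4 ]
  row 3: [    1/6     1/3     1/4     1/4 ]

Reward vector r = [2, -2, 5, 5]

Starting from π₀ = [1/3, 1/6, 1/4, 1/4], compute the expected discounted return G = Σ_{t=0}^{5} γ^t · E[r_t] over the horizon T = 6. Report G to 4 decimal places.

t=0: π = [0.3333, 0.1667, 0.2500, 0.2500], E[r] = 2.8333, γ^t·E[r] = 2.833333, running G = 2.833333
t=1: π = [0.2361, 0.2222, 0.2778, 0.2639], E[r] = 2.7361, γ^t·E[r] = 2.188889, running G = 5.022222
t=2: π = [0.2326, 0.2292, 0.2697, 0.2685], E[r] = 2.6979, γ^t·E[r] = 1.726667, running G = 6.748889
t=3: π = [0.2310, 0.2305, 0.2694, 0.2691], E[r] = 2.6934, γ^t·E[r] = 1.379012, running G = 8.127901
t=4: π = [0.2308, 0.2307, 0.2692, 0.2692], E[r] = 2.6925, γ^t·E[r] = 1.102838, running G = 9.230739
t=5: π = [0.2308, 0.2308, 0.2692, 0.2692], E[r] = 2.6923, γ^t·E[r] = 0.882225, running G = 10.112964

G = 10.1130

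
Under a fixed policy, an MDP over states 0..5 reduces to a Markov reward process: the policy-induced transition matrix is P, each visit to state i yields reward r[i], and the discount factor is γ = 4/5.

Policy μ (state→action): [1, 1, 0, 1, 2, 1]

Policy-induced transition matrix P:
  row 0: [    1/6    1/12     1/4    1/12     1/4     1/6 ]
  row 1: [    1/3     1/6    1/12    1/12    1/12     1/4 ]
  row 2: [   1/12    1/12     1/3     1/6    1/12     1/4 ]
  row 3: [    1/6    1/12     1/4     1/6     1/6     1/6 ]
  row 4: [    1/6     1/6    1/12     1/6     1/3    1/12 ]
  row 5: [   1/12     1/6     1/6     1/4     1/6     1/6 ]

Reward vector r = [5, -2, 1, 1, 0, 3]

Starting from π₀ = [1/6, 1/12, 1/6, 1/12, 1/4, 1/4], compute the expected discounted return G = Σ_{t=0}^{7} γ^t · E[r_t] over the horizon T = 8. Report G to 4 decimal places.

G = 6.0899

t=0: π = [0.1667, 0.0833, 0.1667, 0.0833, 0.2500, 0.2500], E[r] = 1.6667, γ^t·E[r] = 1.666667, running G = 1.666667
t=1: π = [0.1458, 0.1319, 0.1875, 0.1667, 0.2014, 0.1667], E[r] = 1.3194, γ^t·E[r] = 1.055556, running G = 2.722222
t=2: π = [0.1591, 0.1250, 0.1962, 0.1574, 0.1858, 0.1765], E[r] = 1.4288, γ^t·E[r] = 0.914444, running G = 3.636667
t=3: π = [0.1564, 0.1239, 0.1998, 0.1577, 0.1841, 0.1780], E[r] = 1.4257, γ^t·E[r] = 0.729975, running G = 4.366642
t=4: π = [0.1558, 0.1238, 0.2005, 0.1581, 0.1834, 0.1783], E[r] = 1.4251, γ^t·E[r] = 0.583704, running G = 4.950346
t=5: π = [0.1557, 0.1238, 0.2006, 0.1582, 0.1832, 0.1784], E[r] = 1.4252, γ^t·E[r] = 0.467008, running G = 5.417354
t=6: π = [0.1557, 0.1238, 0.2007, 0.1582, 0.1831, 0.1784], E[r] = 1.4252, γ^t·E[r] = 0.373615, running G = 5.790969
t=7: π = [0.1557, 0.1238, 0.2007, 0.1582, 0.1831, 0.1784], E[r] = 1.4252, γ^t·E[r] = 0.298893, running G = 6.089863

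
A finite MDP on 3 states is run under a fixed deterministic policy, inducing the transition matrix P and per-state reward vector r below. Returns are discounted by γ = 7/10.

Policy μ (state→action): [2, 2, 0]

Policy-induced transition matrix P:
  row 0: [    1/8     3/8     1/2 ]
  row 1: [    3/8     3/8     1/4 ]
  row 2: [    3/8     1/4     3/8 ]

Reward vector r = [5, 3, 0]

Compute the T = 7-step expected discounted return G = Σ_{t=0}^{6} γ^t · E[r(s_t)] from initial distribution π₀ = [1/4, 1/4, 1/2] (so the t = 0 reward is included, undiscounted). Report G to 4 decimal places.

G = 7.1200

t=0: π = [0.2500, 0.2500, 0.5000], E[r] = 2.0000, γ^t·E[r] = 2.000000, running G = 2.000000
t=1: π = [0.3125, 0.3125, 0.3750], E[r] = 2.5000, γ^t·E[r] = 1.750000, running G = 3.750000
t=2: π = [0.2969, 0.3281, 0.3750], E[r] = 2.4688, γ^t·E[r] = 1.209688, running G = 4.959688
t=3: π = [0.3008, 0.3281, 0.3711], E[r] = 2.4883, γ^t·E[r] = 0.853480, running G = 5.813168
t=4: π = [0.2998, 0.3286, 0.3716], E[r] = 2.4849, γ^t·E[r] = 0.596616, running G = 6.409784
t=5: π = [0.3000, 0.3286, 0.3714], E[r] = 2.4859, γ^t·E[r] = 0.417805, running G = 6.827589
t=6: π = [0.3000, 0.3286, 0.3714], E[r] = 2.4857, γ^t·E[r] = 0.292436, running G = 7.120025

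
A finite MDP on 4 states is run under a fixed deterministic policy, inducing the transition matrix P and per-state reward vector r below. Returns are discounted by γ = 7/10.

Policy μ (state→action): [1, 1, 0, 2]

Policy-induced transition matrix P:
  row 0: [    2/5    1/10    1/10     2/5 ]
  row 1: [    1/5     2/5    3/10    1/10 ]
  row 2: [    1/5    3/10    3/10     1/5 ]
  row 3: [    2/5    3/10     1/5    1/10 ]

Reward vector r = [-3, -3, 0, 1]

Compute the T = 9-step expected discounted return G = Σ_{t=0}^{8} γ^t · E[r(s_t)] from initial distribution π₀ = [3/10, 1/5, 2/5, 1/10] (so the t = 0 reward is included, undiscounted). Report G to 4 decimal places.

t=0: π = [0.3000, 0.2000, 0.4000, 0.1000], E[r] = -1.4000, γ^t·E[r] = -1.400000, running G = -1.400000
t=1: π = [0.2800, 0.2600, 0.2300, 0.2300], E[r] = -1.3900, γ^t·E[r] = -0.973000, running G = -2.373000
t=2: π = [0.3020, 0.2700, 0.2210, 0.2070], E[r] = -1.5090, γ^t·E[r] = -0.739410, running G = -3.112410
t=3: π = [0.3018, 0.2666, 0.2189, 0.2127], E[r] = -1.4925, γ^t·E[r] = -0.511928, running G = -3.624338
t=4: π = [0.3029, 0.2663, 0.2184, 0.2124], E[r] = -1.4952, γ^t·E[r] = -0.358990, running G = -3.983328
t=5: π = [0.3031, 0.2661, 0.2182, 0.2127], E[r] = -1.4946, γ^t·E[r] = -0.251204, running G = -4.234532
t=6: π = [0.3032, 0.2660, 0.2181, 0.2127], E[r] = -1.4947, γ^t·E[r] = -0.175850, running G = -4.410382
t=7: π = [0.3032, 0.2660, 0.2181, 0.2128], E[r] = -1.4947, γ^t·E[r] = -0.123093, running G = -4.533476
t=8: π = [0.3032, 0.2660, 0.2181, 0.2128], E[r] = -1.4947, γ^t·E[r] = -0.086165, running G = -4.619641

G = -4.6196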